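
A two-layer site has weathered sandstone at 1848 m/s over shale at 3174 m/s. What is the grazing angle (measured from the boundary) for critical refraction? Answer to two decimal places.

Critical incidence: sin θ_c = V₁/V₂ = 1848/3174 = 0.5822.
θ_c = arcsin 0.5822 = 35.61°.
Measured from the interface: 90° − 35.61° = 54.39°.

54.39°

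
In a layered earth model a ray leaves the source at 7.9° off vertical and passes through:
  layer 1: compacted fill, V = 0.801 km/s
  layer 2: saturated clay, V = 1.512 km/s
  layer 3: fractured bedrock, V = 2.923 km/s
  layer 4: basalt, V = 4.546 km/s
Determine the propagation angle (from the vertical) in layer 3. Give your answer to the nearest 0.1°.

Snell's law across each interface conserves sin θ / V, so sin θ_3 = V_3·sin θ₁/V₁.
sin θ_3 = 2.923 × sin 7.9° / 0.801 = 0.5016.
θ_3 = arcsin 0.5016 = 30.10°.

30.1°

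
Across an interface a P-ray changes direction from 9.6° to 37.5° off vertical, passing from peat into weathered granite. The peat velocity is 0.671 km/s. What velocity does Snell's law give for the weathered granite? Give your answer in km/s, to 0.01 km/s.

2.45 km/s

sin 9.6° = 0.1668; sin 37.5° = 0.6088.
V₂ = V₁·(sin θ₂/sin θ₁) = 0.671·(0.6088/0.1668) = 2.45 km/s.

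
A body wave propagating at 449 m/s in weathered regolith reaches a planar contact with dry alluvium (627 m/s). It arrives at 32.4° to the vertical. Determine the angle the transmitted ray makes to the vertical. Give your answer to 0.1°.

sin θ₁/V₁ = sin θ₂/V₂ ⇒ sin θ₂ = 627·sin 32.4°/449 = 627·0.5358/449 = 0.7482.
θ₂ = sin⁻¹(0.7482) = 48.44° (from vertical).

48.4°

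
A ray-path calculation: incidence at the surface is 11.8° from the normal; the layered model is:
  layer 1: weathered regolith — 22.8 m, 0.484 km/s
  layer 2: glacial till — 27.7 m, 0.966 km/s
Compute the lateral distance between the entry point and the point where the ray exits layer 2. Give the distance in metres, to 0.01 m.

p = sin θ₁/V₁ = sin 11.8°/0.484 = 4.2251e-01 s/km is conserved through the stack.
Layer 1: θ = 11.80°; offset = 22.8·tan 11.80° = 4.7632 m.
Layer 2: sin θ = p·0.966 = 0.4081 → θ = 24.09°; offset = 27.7·tan 24.09° = 12.3841 m.
Summing the layer offsets gives 17.1473 m.

17.15 m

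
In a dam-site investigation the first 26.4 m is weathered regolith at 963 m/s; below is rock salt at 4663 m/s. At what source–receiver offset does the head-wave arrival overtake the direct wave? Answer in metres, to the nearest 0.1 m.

65.1 m

θ_c = arcsin(963/4663) = 11.92°, so cos θ_c = 0.9784 and tᵢ = 2h cos θ_c/V₁ = 0.0536 s.
At crossover x/V₁ = x/V₂ + tᵢ ⇒ x = tᵢ/(1/V₁ − 1/V₂) = 0.05365/(1.0384e-03 − 2.1445e-04) = 65.11 m.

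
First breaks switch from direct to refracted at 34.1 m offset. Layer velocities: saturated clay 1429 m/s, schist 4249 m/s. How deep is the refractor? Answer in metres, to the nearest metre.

12 m

x_cross = 2h·√((V₂+V₁)/(V₂−V₁)) → h = x_cross / (2·√((V₂+V₁)/(V₂−V₁))).
√((V₂+V₁)/(V₂−V₁)) = √((4249+1429)/(4249−1429)) = 1.4190.
h = 34.1 / (2·1.4190) = 12.02 m.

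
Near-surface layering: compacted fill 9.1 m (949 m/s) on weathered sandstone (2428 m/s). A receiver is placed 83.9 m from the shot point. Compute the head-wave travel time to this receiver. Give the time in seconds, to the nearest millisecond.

θ_c = arcsin(V₁/V₂) = arcsin(949/2428) = 23.01°, cos θ_c = 0.9205.
Intercept time tᵢ = 2h cos θ_c / V₁ = 2·9.1·0.9205/949 = 0.01765 s.
t = x/V₂ + tᵢ = 83.9/2428 + 0.01765 = 0.05221 s.

0.052 s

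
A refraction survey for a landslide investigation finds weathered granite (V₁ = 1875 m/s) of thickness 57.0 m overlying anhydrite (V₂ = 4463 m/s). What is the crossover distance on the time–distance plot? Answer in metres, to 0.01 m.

178.40 m

x_cross = 2h·√((V₂+V₁)/(V₂−V₁)).
(V₂+V₁)/(V₂−V₁) = (4463+1875)/(4463−1875) = 2.4490; √ = 1.5649.
x_cross = 2·57.0·1.5649 = 178.40 m.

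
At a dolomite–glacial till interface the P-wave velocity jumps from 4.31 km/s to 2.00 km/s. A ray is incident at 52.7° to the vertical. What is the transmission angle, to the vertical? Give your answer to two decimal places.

21.66°

Snell's law: sin θ₂ = (V₂/V₁)·sin θ₁ = (2.00/4.31)·sin 52.7° = 0.3691.
θ₂ = sin⁻¹(0.3691) = 21.66° (from vertical).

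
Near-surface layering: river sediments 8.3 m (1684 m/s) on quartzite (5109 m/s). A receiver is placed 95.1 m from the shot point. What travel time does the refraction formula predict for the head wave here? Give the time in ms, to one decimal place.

27.9 ms

t = x/V₂ + 2h·√(V₂²−V₁²)/(V₁V₂).
√(V₂²−V₁²) = √(5109²−1684²) = 4823.5 m/s; delay term = 2·8.3·4823.5/(1684·5109) = 0.00931 s.
t = 95.1/5109 + 0.00931 = 0.02792 s.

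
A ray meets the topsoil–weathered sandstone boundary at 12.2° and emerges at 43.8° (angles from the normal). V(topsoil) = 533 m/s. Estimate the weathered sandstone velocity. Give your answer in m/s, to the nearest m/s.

1746 m/s

sin 12.2° = 0.2113; sin 43.8° = 0.6921.
V₂ = V₁·(sin θ₂/sin θ₁) = 533·(0.6921/0.2113) = 1745.71 m/s.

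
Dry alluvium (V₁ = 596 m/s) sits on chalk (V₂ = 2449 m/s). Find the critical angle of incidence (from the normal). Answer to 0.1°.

14.1°

Critical incidence: sin θ_c = V₁/V₂ = 596/2449 = 0.2434.
θ_c = arcsin 0.2434 = 14.09°.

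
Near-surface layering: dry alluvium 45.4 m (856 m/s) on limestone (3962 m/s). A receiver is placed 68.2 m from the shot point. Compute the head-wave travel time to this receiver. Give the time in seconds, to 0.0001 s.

0.1208 s

θ_c = arcsin(V₁/V₂) = arcsin(856/3962) = 12.48°, cos θ_c = 0.9764.
Intercept time tᵢ = 2h cos θ_c / V₁ = 2·45.4·0.9764/856 = 0.10357 s.
t = x/V₂ + tᵢ = 68.2/3962 + 0.10357 = 0.12078 s.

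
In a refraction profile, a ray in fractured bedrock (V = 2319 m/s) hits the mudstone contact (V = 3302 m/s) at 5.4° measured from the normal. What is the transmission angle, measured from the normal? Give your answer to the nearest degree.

8°

Snell's law: sin θ₂ = (V₂/V₁)·sin θ₁ = (3302/2319)·sin 5.4° = 0.1340.
θ₂ = sin⁻¹(0.1340) = 7.70° (from vertical).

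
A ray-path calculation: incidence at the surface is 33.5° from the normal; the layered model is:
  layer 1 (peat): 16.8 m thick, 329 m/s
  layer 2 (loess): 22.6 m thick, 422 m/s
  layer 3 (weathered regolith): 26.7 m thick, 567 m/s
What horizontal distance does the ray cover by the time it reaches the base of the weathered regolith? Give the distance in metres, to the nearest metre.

116 m

p = sin θ₁/V₁ = sin 33.5°/329 = 1.6776e-03 s/m is conserved through the stack.
Layer 1: θ = 33.50°; offset = 16.8·tan 33.50° = 11.120 m.
Layer 2: sin θ = p·422 = 0.7080 → θ = 45.07°; offset = 22.6·tan 45.07° = 22.654 m.
Layer 3: sin θ = p·567 = 0.9512 → θ = 72.03°; offset = 26.7·tan 72.03° = 82.314 m.
Σ offsets = 116.088 m.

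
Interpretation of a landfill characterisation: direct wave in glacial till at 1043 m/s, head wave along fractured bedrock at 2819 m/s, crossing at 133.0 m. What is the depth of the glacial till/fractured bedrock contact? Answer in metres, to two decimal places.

45.10 m

x_cross = 2h·√((V₂+V₁)/(V₂−V₁)) → h = x_cross / (2·√((V₂+V₁)/(V₂−V₁))).
√((V₂+V₁)/(V₂−V₁)) = √((2819+1043)/(2819−1043)) = 1.4746.
h = 133.0 / (2·1.4746) = 45.10 m.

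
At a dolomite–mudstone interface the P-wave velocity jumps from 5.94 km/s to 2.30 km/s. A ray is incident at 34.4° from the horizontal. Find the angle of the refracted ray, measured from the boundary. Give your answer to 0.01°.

Convert to the normal: θ₁ = 90° − 34.4° = 55.6°.
sin θ₁/V₁ = sin θ₂/V₂ ⇒ sin θ₂ = 2.30·sin 55.6°/5.94 = 2.30·0.8251/5.94 = 0.3195.
θ₂ = sin⁻¹(0.3195) = 18.63° (from vertical).
From the interface: 90° − 18.63° = 71.37°.

71.37°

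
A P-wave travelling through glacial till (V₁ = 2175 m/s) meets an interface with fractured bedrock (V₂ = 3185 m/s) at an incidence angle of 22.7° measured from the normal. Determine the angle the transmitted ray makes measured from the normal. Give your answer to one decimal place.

sin θ₁/V₁ = sin θ₂/V₂ ⇒ sin θ₂ = 3185·sin 22.7°/2175 = 3185·0.3859/2175 = 0.5651.
θ₂ = sin⁻¹(0.5651) = 34.41° (from vertical).

34.4°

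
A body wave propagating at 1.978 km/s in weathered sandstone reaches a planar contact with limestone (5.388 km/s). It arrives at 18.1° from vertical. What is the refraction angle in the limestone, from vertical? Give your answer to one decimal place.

Snell's law: sin θ₂ = (V₂/V₁)·sin θ₁ = (5.388/1.978)·sin 18.1° = 0.8463.
θ₂ = arcsin 0.8463 = 57.81° from the normal.

57.8°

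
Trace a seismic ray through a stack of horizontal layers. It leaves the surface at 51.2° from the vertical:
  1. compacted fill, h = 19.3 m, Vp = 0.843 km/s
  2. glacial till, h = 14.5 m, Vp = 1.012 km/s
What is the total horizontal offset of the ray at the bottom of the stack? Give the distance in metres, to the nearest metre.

Ray parameter p = sin 51.2° / 0.843 km/s = 9.2448e-01 s/km.
Layer 1: θ = 51.20°; offset = 19.3·tan 51.20° = 24.004 m.
Layer 2: sin θ = p·1.012 = 0.9356 → θ = 69.32°; offset = 14.5·tan 69.32° = 38.416 m.
Summing the layer offsets gives 62.421 m.

62 m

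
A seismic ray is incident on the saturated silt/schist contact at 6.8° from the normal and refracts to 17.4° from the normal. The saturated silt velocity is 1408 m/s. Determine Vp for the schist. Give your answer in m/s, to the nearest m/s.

Snell's law: sin 6.8°/V₁ = sin 17.4°/V₂.
V₂ = V₁·sin 17.4°/sin 6.8° = 1408 × 2.5256 = 3556.04 m/s.

3556 m/s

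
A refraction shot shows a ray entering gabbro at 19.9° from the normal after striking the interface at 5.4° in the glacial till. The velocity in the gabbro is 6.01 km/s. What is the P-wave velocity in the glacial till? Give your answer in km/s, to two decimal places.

1.66 km/s

sin 5.4° = 0.0941; sin 19.9° = 0.3404.
V₁ = V₂·(sin θ₁/sin θ₂) = 6.01·(0.0941/0.3404) = 1.66 km/s.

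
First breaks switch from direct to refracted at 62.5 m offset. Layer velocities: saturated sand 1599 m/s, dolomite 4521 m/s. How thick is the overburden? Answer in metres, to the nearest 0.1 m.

x_cross = 2h·√((V₂+V₁)/(V₂−V₁)) → h = x_cross / (2·√((V₂+V₁)/(V₂−V₁))).
√((V₂+V₁)/(V₂−V₁)) = √((4521+1599)/(4521−1599)) = 1.4472.
h = 62.5 / (2·1.4472) = 21.59 m.

21.6 m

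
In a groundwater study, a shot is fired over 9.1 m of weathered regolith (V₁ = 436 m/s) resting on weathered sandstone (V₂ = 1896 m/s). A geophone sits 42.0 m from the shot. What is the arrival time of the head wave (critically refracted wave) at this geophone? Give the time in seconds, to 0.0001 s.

θ_c = arcsin(V₁/V₂) = arcsin(436/1896) = 13.29°, cos θ_c = 0.9732.
Intercept time tᵢ = 2h cos θ_c / V₁ = 2·9.1·0.9732/436 = 0.04062 s.
t = x/V₂ + tᵢ = 42.0/1896 + 0.04062 = 0.06278 s.

0.0628 s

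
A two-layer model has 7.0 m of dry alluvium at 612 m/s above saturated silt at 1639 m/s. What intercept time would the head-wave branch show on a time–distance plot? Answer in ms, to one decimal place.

θ_c = arcsin(V₁/V₂) = arcsin(612/1639) = 21.93°; cos θ_c = 0.9277.
tᵢ = 2h·cos θ_c / V₁ = 2·7.0·0.9277 / 612 = 0.02122 s.

21.2 ms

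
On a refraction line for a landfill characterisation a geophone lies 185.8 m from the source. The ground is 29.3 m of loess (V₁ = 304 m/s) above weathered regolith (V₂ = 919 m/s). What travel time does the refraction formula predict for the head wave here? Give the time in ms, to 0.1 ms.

θ_c = arcsin(V₁/V₂) = arcsin(304/919) = 19.32°, cos θ_c = 0.9437.
Intercept time tᵢ = 2h cos θ_c / V₁ = 2·29.3·0.9437/304 = 0.18191 s.
t = x/V₂ + tᵢ = 185.8/919 + 0.18191 = 0.38409 s.

384.1 ms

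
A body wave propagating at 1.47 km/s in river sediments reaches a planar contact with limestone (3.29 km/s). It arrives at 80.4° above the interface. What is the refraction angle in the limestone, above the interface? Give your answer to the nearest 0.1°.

Angle from the normal: 90° − 80.4° = 9.6°.
Snell's law: sin θ₂ = (V₂/V₁)·sin θ₁ = (3.29/1.47)·sin 9.6° = 0.3732.
θ₂ = sin⁻¹(0.3732) = 21.92° (from vertical).
From the interface: 90° − 21.92° = 68.08°.

68.1°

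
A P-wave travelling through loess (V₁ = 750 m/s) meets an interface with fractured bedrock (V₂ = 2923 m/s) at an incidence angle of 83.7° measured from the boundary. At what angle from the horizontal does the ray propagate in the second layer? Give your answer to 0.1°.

Angle from the normal: 90° − 83.7° = 6.3°.
sin θ₁/V₁ = sin θ₂/V₂ ⇒ sin θ₂ = 2923·sin 6.3°/750 = 2923·0.1097/750 = 0.4277.
θ₂ = arcsin 0.4277 = 25.32° from the normal.
From the interface: 90° − 25.32° = 64.68°.

64.7°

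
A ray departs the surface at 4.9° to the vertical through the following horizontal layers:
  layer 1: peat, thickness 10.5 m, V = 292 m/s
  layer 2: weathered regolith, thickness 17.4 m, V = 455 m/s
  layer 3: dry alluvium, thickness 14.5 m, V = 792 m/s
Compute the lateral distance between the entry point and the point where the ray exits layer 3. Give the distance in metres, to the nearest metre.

Apply Snell's law at each interface; in layer i the horizontal offset is hᵢ·tan θᵢ.
Layer 1: θ = 4.90°; offset = 10.5·tan 4.90° = 0.900 m.
Layer 2: sin θ = 455·sin 4.9°/292 = 0.1331, θ = 7.65°; offset = 17.4·tan 7.65° = 2.337 m.
Layer 3: sin θ = 792·sin 4.9°/292 = 0.2317, θ = 13.40°; offset = 14.5·tan 13.40° = 3.453 m.
Σ offsets = 6.690 m.

7 m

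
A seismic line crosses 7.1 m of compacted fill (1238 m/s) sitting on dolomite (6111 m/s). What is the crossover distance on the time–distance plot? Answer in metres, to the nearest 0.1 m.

17.4 m

x_cross = 2h·√((V₂+V₁)/(V₂−V₁)).
(V₂+V₁)/(V₂−V₁) = (6111+1238)/(6111−1238) = 1.5081; √ = 1.2280.
x_cross = 2·7.1·1.2280 = 17.44 m.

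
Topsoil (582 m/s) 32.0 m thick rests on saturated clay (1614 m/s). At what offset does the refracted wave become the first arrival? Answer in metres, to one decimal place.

93.4 m

θ_c = arcsin(582/1614) = 21.14°, so cos θ_c = 0.9327 and tᵢ = 2h cos θ_c/V₁ = 0.1026 s.
At crossover x/V₁ = x/V₂ + tᵢ ⇒ x = tᵢ/(1/V₁ − 1/V₂) = 0.10257/(1.7182e-03 − 6.1958e-04) = 93.36 m.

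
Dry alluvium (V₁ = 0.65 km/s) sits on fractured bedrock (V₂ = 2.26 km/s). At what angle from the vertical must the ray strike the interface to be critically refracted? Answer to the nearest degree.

17°

At critical incidence the refracted ray runs along the interface (θ₂ = 90°), so sin θ_c = V₁/V₂.
θ_c = arcsin(0.65/2.26) = arcsin 0.2876 = 16.71°.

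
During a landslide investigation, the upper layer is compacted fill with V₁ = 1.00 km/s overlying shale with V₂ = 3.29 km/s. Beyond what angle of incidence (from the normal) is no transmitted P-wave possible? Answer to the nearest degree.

Critical incidence: sin θ_c = V₁/V₂ = 1.00/3.29 = 0.3040.
θ_c = arcsin 0.3040 = 17.70°.

18°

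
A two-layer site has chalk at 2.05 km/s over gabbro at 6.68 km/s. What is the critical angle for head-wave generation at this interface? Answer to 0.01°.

17.87°

At critical incidence the refracted ray runs along the interface (θ₂ = 90°), so sin θ_c = V₁/V₂.
θ_c = arcsin(2.05/6.68) = arcsin 0.3069 = 17.87°.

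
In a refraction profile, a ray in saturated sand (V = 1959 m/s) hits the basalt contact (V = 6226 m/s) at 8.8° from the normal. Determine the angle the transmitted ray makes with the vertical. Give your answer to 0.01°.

Snell's law: sin θ₂ = (V₂/V₁)·sin θ₁ = (6226/1959)·sin 8.8° = 0.4862.
θ₂ = sin⁻¹(0.4862) = 29.09° (from vertical).

29.09°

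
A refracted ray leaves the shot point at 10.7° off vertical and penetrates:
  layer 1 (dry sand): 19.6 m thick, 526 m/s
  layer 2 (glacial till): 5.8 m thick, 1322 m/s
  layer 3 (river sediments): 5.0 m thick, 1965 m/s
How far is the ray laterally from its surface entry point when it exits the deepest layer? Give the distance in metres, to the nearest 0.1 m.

11.6 m

Apply Snell's law at each interface; in layer i the horizontal offset is hᵢ·tan θᵢ.
Layer 1: θ = 10.70°; offset = 19.6·tan 10.70° = 3.703 m.
Layer 2: sin θ = 1322·sin 10.7°/526 = 0.4666, θ = 27.82°; offset = 5.8·tan 27.82° = 3.060 m.
Layer 3: sin θ = 1965·sin 10.7°/526 = 0.6936, θ = 43.92°; offset = 5.0·tan 43.92° = 4.814 m.
Total horizontal offset = 11.578 m.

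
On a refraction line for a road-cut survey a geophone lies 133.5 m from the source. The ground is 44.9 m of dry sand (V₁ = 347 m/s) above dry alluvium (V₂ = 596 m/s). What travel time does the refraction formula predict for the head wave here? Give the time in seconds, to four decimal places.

t = x/V₂ + 2h·√(V₂²−V₁²)/(V₁V₂).
√(V₂²−V₁²) = √(596²−347²) = 484.6 m/s; delay term = 2·44.9·484.6/(347·596) = 0.21041 s.
t = 133.5/596 + 0.21041 = 0.43440 s.

0.4344 s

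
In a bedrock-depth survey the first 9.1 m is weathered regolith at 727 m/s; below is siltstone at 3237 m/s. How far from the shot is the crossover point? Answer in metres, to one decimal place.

θ_c = arcsin(727/3237) = 12.98°, so cos θ_c = 0.9745 and tᵢ = 2h cos θ_c/V₁ = 0.0244 s.
At crossover x/V₁ = x/V₂ + tᵢ ⇒ x = tᵢ/(1/V₁ − 1/V₂) = 0.02439/(1.3755e-03 − 3.0893e-04) = 22.87 m.

22.9 m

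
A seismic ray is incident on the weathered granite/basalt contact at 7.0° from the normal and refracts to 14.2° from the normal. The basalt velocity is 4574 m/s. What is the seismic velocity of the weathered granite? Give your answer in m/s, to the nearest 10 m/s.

Snell's law: sin 7.0°/V₁ = sin 14.2°/V₂.
V₁ = V₂·sin 7.0°/sin 14.2° = 4574 × 0.4968 = 2272.38 m/s.

2270 m/s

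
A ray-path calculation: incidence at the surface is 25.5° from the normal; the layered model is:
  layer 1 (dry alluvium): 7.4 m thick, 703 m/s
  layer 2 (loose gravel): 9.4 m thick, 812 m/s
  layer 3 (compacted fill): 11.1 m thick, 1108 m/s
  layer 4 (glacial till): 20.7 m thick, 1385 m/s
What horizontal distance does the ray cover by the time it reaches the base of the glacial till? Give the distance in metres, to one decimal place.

Apply Snell's law at each interface; in layer i the horizontal offset is hᵢ·tan θᵢ.
Layer 1: θ = 25.50°; offset = 7.4·tan 25.50° = 3.530 m.
Layer 2: sin θ = 812·sin 25.5°/703 = 0.4973, θ = 29.82°; offset = 9.4·tan 29.82° = 5.388 m.
Layer 3: sin θ = 1108·sin 25.5°/703 = 0.6785, θ = 42.73°; offset = 11.1·tan 42.73° = 10.253 m.
Layer 4: sin θ = 1385·sin 25.5°/703 = 0.8482, θ = 58.01°; offset = 20.7·tan 58.01° = 33.143 m.
Summing the layer offsets gives 52.313 m.

52.3 m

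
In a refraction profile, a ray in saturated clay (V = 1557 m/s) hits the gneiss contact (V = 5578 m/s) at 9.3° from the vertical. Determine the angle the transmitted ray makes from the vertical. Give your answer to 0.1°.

35.4°

sin θ₁/V₁ = sin θ₂/V₂ ⇒ sin θ₂ = 5578·sin 9.3°/1557 = 5578·0.1616/1557 = 0.5790.
θ₂ = arcsin 0.5790 = 35.38° from the normal.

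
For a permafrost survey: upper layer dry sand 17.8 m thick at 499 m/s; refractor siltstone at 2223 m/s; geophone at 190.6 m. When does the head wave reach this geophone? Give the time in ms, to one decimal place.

155.3 ms

θ_c = arcsin(V₁/V₂) = arcsin(499/2223) = 12.97°, cos θ_c = 0.9745.
Intercept time tᵢ = 2h cos θ_c / V₁ = 2·17.8·0.9745/499 = 0.06952 s.
t = x/V₂ + tᵢ = 190.6/2223 + 0.06952 = 0.15526 s.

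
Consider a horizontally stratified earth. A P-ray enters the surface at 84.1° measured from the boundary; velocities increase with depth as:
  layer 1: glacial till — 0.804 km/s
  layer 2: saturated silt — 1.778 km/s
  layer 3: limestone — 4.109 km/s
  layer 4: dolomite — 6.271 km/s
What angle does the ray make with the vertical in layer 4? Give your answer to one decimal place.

53.3°

From the normal: θ₁ = 90° − 84.1° = 5.9°.
Ray parameter p = sin 5.9° / 0.804 = 1.2785e-01 s/km.
sin θ_4 = p·V_4 = 1.2785e-01 × 6.271 = 0.8018.
θ_4 = 53.30° from the vertical.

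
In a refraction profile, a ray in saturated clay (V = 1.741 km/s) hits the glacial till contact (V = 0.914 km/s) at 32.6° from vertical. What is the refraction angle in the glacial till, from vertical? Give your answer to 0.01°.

sin θ₁/V₁ = sin θ₂/V₂ ⇒ sin θ₂ = 0.914·sin 32.6°/1.741 = 0.914·0.5388/1.741 = 0.2828.
θ₂ = sin⁻¹(0.2828) = 16.43° (from vertical).

16.43°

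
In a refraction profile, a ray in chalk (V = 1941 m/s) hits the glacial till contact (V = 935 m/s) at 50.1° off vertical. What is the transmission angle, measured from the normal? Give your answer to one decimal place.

21.7°

Snell's law: sin θ₂ = (V₂/V₁)·sin θ₁ = (935/1941)·sin 50.1° = 0.3696.
θ₂ = arcsin 0.3696 = 21.69° from the normal.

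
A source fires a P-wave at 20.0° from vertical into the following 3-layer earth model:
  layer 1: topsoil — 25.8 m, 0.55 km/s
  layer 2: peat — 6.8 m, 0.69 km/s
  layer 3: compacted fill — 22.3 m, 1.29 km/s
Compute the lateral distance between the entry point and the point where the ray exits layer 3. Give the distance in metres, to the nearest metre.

Ray parameter p = sin 20.0° / 0.55 km/s = 6.2185e-01 s/km.
Layer 1: θ = 20.00°; offset = 25.8·tan 20.00° = 9.390 m.
Layer 2: sin θ = p·0.69 = 0.4291 → θ = 25.41°; offset = 6.8·tan 25.41° = 3.230 m.
Layer 3: sin θ = p·1.29 = 0.8022 → θ = 53.34°; offset = 22.3·tan 53.34° = 29.961 m.
Total horizontal offset = 42.582 m.

43 m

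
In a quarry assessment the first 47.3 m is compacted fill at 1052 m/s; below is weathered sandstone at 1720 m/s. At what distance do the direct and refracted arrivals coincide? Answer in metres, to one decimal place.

θ_c = arcsin(1052/1720) = 37.71°, so cos θ_c = 0.7911 and tᵢ = 2h cos θ_c/V₁ = 0.0711 s.
At crossover x/V₁ = x/V₂ + tᵢ ⇒ x = tᵢ/(1/V₁ − 1/V₂) = 0.07114/(9.5057e-04 − 5.8140e-04) = 192.71 m.

192.7 m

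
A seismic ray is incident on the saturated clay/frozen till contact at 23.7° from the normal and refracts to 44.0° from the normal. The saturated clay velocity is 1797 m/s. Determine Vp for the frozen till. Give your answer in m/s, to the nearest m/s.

sin 23.7° = 0.4019; sin 44.0° = 0.6947.
V₂ = V₁·(sin θ₂/sin θ₁) = 1797·(0.6947/0.4019) = 3105.63 m/s.

3106 m/s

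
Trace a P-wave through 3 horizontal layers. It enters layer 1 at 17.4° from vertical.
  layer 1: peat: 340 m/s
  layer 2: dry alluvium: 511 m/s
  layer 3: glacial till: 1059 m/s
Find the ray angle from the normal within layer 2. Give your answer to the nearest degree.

Ray parameter p = sin 17.4° / 340 = 8.7953e-04 s/m.
sin θ_2 = p·V_2 = 8.7953e-04 × 511 = 0.4494.
θ_2 = 26.71° from the vertical.

27°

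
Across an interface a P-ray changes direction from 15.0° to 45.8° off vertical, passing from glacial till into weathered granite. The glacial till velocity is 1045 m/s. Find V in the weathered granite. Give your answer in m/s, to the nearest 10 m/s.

Snell's law: sin 15.0°/V₁ = sin 45.8°/V₂.
V₂ = V₁·sin 45.8°/sin 15.0° = 1045 × 2.7699 = 2894.58 m/s.

2890 m/s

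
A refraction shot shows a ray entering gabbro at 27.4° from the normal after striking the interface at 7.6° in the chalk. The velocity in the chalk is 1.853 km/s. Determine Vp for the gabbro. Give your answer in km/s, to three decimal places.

6.448 km/s

sin 7.6° = 0.1323; sin 27.4° = 0.4602.
V₂ = V₁·(sin θ₂/sin θ₁) = 1.853·(0.4602/0.1323) = 6.448 km/s.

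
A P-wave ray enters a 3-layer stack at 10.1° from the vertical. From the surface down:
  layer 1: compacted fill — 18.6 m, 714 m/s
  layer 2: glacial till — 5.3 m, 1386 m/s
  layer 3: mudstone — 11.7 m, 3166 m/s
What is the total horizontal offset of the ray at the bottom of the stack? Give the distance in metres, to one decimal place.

Apply Snell's law at each interface; in layer i the horizontal offset is hᵢ·tan θᵢ.
Layer 1: θ = 10.10°; offset = 18.6·tan 10.10° = 3.313 m.
Layer 2: sin θ = 1386·sin 10.1°/714 = 0.3404, θ = 19.90°; offset = 5.3·tan 19.90° = 1.919 m.
Layer 3: sin θ = 3166·sin 10.1°/714 = 0.7776, θ = 51.04°; offset = 11.7·tan 51.04° = 14.470 m.
Summing the layer offsets gives 19.702 m.

19.7 m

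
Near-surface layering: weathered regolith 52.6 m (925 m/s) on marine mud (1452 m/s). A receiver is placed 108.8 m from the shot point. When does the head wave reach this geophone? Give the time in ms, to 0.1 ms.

162.6 ms

θ_c = arcsin(V₁/V₂) = arcsin(925/1452) = 39.57°, cos θ_c = 0.7708.
Intercept time tᵢ = 2h cos θ_c / V₁ = 2·52.6·0.7708/925 = 0.08767 s.
t = x/V₂ + tᵢ = 108.8/1452 + 0.08767 = 0.16260 s.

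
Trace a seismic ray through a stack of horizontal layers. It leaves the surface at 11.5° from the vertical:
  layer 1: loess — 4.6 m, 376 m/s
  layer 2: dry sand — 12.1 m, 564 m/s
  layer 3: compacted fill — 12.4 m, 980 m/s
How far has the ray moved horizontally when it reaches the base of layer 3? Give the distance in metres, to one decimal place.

12.3 m

Ray parameter p = sin 11.5° / 376 m/s = 5.3023e-04 s/m.
Layer 1: θ = 11.50°; offset = 4.6·tan 11.50° = 0.936 m.
Layer 2: sin θ = p·564 = 0.2991 → θ = 17.40°; offset = 12.1·tan 17.40° = 3.792 m.
Layer 3: sin θ = p·980 = 0.5196 → θ = 31.31°; offset = 12.4·tan 31.31° = 7.542 m.
Σ offsets = 12.269 m.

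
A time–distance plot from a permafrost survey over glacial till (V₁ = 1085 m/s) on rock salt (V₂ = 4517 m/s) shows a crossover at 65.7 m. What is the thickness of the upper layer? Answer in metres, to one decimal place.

x_cross = 2h·√((V₂+V₁)/(V₂−V₁)) → h = x_cross / (2·√((V₂+V₁)/(V₂−V₁))).
√((V₂+V₁)/(V₂−V₁)) = √((4517+1085)/(4517−1085)) = 1.2776.
h = 65.7 / (2·1.2776) = 25.71 m.

25.7 m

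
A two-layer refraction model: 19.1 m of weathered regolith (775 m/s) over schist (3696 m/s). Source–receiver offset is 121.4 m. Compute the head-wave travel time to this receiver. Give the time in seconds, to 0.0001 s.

θ_c = arcsin(V₁/V₂) = arcsin(775/3696) = 12.10°, cos θ_c = 0.9778.
Intercept time tᵢ = 2h cos θ_c / V₁ = 2·19.1·0.9778/775 = 0.04819 s.
t = x/V₂ + tᵢ = 121.4/3696 + 0.04819 = 0.08104 s.

0.0810 s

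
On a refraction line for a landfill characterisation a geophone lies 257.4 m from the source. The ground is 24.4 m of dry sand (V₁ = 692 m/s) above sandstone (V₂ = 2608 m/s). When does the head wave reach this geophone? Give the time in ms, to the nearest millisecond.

167 ms

t = x/V₂ + 2h·√(V₂²−V₁²)/(V₁V₂).
√(V₂²−V₁²) = √(2608²−692²) = 2514.5 m/s; delay term = 2·24.4·2514.5/(692·2608) = 0.06799 s.
t = 257.4/2608 + 0.06799 = 0.16669 s.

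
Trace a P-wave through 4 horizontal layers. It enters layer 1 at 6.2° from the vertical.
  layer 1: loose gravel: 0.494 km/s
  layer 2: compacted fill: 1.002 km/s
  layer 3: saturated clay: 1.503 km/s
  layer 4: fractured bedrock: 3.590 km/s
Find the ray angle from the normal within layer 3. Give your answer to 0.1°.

19.2°

Snell's law across each interface conserves sin θ / V, so sin θ_3 = V_3·sin θ₁/V₁.
sin θ_3 = 1.503 × sin 6.2° / 0.494 = 0.3286.
θ_3 = 19.18° from the vertical.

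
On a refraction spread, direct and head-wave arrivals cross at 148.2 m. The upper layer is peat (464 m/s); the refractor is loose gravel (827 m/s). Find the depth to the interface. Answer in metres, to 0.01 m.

h = (x_cross/2)·√((V₂−V₁)/(V₂+V₁)).
(V₂−V₁)/(V₂+V₁) = (827−464)/(827+464) = 0.2812; √ = 0.5303.
h = (148.2/2)·0.5303 = 39.29 m.

39.29 m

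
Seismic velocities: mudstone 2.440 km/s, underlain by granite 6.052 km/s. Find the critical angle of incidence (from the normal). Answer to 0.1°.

Critical incidence: sin θ_c = V₁/V₂ = 2.440/6.052 = 0.4032.
θ_c = arcsin 0.4032 = 23.78°.

23.8°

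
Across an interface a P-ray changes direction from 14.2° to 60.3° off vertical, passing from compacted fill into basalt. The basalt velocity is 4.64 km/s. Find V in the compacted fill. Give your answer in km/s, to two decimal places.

Snell's law: sin 14.2°/V₁ = sin 60.3°/V₂.
V₁ = V₂·sin 14.2°/sin 60.3° = 4.64 × 0.2824 = 1.31 km/s.

1.31 km/s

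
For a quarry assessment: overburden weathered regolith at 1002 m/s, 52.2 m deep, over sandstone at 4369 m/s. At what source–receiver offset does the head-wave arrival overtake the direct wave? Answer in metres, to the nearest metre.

132 m

x_cross = 2h·√((V₂+V₁)/(V₂−V₁)).
(V₂+V₁)/(V₂−V₁) = (4369+1002)/(4369−1002) = 1.5952; √ = 1.2630.
x_cross = 2·52.2·1.2630 = 131.86 m.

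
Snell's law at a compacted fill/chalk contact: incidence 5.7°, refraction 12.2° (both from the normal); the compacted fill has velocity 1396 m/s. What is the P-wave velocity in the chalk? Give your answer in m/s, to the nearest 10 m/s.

Snell's law: sin 5.7°/V₁ = sin 12.2°/V₂.
V₂ = V₁·sin 12.2°/sin 5.7° = 1396 × 2.1277 = 2970.30 m/s.

2970 m/s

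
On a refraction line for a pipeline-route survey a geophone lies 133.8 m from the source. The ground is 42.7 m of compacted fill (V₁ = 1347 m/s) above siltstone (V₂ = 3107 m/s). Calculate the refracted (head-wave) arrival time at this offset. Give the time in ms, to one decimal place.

t = x/V₂ + 2h·√(V₂²−V₁²)/(V₁V₂).
√(V₂²−V₁²) = √(3107²−1347²) = 2799.8 m/s; delay term = 2·42.7·2799.8/(1347·3107) = 0.05713 s.
t = 133.8/3107 + 0.05713 = 0.10020 s.

100.2 ms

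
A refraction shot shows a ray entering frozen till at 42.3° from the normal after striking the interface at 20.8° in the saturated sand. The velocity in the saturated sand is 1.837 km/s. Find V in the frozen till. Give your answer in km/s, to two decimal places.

sin 20.8° = 0.3551; sin 42.3° = 0.6730.
V₂ = V₁·(sin θ₂/sin θ₁) = 1.837·(0.6730/0.3551) = 3.48 km/s.

3.48 km/s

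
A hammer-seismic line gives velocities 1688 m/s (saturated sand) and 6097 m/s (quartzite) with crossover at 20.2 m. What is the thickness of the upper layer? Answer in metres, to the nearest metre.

h = (x_cross/2)·√((V₂−V₁)/(V₂+V₁)).
(V₂−V₁)/(V₂+V₁) = (6097−1688)/(6097+1688) = 0.5663; √ = 0.7526.
h = (20.2/2)·0.7526 = 7.60 m.

8 m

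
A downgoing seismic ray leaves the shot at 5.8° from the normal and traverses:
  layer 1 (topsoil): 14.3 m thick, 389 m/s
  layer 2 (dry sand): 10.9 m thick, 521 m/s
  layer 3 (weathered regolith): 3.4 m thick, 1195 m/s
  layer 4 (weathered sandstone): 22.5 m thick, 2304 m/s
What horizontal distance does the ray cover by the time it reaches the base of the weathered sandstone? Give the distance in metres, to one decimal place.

Apply Snell's law at each interface; in layer i the horizontal offset is hᵢ·tan θᵢ.
Layer 1: θ = 5.80°; offset = 14.3·tan 5.80° = 1.453 m.
Layer 2: sin θ = 521·sin 5.8°/389 = 0.1353, θ = 7.78°; offset = 10.9·tan 7.78° = 1.489 m.
Layer 3: sin θ = 1195·sin 5.8°/389 = 0.3104, θ = 18.09°; offset = 3.4·tan 18.09° = 1.110 m.
Layer 4: sin θ = 2304·sin 5.8°/389 = 0.5985, θ = 36.77°; offset = 22.5·tan 36.77° = 16.811 m.
Summing the layer offsets gives 20.863 m.

20.9 m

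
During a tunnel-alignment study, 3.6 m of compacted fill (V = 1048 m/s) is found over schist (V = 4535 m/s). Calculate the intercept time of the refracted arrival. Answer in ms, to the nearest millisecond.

7 ms

tᵢ = 2h·√(V₂²−V₁²)/(V₁V₂).
√(V₂²−V₁²) = √(4535²−1048²) = 4412.2 m/s.
tᵢ = 2·3.6·4412.2/(1048·4535) = 0.00668 s.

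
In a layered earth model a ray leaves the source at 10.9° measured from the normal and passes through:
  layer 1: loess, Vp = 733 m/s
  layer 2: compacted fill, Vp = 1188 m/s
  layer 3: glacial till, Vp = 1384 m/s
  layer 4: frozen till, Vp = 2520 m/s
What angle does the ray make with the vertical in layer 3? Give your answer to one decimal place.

Ray parameter p = sin 10.9° / 733 = 2.5797e-04 s/m.
sin θ_3 = p·V_3 = 2.5797e-04 × 1384 = 0.3570.
θ_3 = arcsin 0.3570 = 20.92°.

20.9°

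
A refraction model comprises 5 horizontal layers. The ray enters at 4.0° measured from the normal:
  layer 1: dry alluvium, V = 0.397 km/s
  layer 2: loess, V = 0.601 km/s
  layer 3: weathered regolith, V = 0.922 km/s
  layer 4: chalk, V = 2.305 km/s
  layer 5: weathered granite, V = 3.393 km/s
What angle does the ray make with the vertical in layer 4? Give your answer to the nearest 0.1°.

Snell's law across each interface conserves sin θ / V, so sin θ_4 = V_4·sin θ₁/V₁.
sin θ_4 = 2.305 × sin 4.0° / 0.397 = 0.4050.
θ_4 = arcsin 0.4050 = 23.89°.

23.9°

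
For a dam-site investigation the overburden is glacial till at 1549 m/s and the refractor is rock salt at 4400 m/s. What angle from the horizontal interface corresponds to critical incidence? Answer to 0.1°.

Critical incidence: sin θ_c = V₁/V₂ = 1549/4400 = 0.3520.
θ_c = arcsin 0.3520 = 20.61°.
Measured from the interface: 90° − 20.61° = 69.39°.

69.4°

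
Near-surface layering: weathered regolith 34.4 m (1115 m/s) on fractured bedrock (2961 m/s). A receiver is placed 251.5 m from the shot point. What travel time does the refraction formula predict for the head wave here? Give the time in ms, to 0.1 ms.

θ_c = arcsin(V₁/V₂) = arcsin(1115/2961) = 22.12°, cos θ_c = 0.9264.
Intercept time tᵢ = 2h cos θ_c / V₁ = 2·34.4·0.9264/1115 = 0.05716 s.
t = x/V₂ + tᵢ = 251.5/2961 + 0.05716 = 0.14210 s.

142.1 ms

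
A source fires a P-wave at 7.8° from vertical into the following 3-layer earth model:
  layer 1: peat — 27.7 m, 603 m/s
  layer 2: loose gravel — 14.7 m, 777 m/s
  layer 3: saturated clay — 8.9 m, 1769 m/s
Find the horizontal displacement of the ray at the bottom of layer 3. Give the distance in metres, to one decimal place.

Ray parameter p = sin 7.8° / 603 m/s = 2.2507e-04 s/m.
Layer 1: θ = 7.80°; offset = 27.7·tan 7.80° = 3.794 m.
Layer 2: sin θ = p·777 = 0.1749 → θ = 10.07°; offset = 14.7·tan 10.07° = 2.611 m.
Layer 3: sin θ = p·1769 = 0.3981 → θ = 23.46°; offset = 8.9·tan 23.46° = 3.863 m.
Summing the layer offsets gives 10.268 m.

10.3 m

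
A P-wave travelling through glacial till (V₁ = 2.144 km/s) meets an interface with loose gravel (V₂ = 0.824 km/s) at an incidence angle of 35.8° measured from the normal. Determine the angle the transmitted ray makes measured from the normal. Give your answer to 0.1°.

sin θ₁/V₁ = sin θ₂/V₂ ⇒ sin θ₂ = 0.824·sin 35.8°/2.144 = 0.824·0.5850/2.144 = 0.2248.
θ₂ = sin⁻¹(0.2248) = 12.99° (from vertical).

13.0°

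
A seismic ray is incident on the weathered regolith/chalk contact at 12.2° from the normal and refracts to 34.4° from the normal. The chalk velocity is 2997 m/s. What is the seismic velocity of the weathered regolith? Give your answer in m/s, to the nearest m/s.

1121 m/s

Snell's law: sin 12.2°/V₁ = sin 34.4°/V₂.
V₁ = V₂·sin 12.2°/sin 34.4° = 2997 × 0.3740 = 1121.02 m/s.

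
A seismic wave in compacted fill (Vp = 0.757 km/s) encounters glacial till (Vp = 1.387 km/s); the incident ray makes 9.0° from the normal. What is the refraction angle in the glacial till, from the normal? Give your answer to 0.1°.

16.7°

Snell's law: sin θ₂ = (V₂/V₁)·sin θ₁ = (1.387/0.757)·sin 9.0° = 0.2866.
θ₂ = sin⁻¹(0.2866) = 16.66° (from vertical).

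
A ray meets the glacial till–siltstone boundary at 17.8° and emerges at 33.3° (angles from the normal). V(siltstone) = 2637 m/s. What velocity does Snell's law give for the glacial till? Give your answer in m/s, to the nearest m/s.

Snell's law: sin 17.8°/V₁ = sin 33.3°/V₂.
V₁ = V₂·sin 17.8°/sin 33.3° = 2637 × 0.5568 = 1468.28 m/s.

1468 m/s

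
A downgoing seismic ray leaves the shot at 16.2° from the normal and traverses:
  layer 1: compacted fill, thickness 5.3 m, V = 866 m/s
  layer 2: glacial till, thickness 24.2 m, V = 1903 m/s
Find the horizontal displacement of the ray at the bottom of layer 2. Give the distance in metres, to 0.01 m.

20.32 m

p = sin θ₁/V₁ = sin 16.2°/866 = 3.2216e-04 s/m is conserved through the stack.
Layer 1: θ = 16.20°; offset = 5.3·tan 16.20° = 1.5398 m.
Layer 2: sin θ = p·1903 = 0.6131 → θ = 37.81°; offset = 24.2·tan 37.81° = 18.7795 m.
Summing the layer offsets gives 20.3193 m.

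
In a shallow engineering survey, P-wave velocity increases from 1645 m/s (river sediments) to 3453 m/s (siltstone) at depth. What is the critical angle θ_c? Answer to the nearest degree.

Critical incidence: sin θ_c = V₁/V₂ = 1645/3453 = 0.4764.
θ_c = arcsin 0.4764 = 28.45°.

28°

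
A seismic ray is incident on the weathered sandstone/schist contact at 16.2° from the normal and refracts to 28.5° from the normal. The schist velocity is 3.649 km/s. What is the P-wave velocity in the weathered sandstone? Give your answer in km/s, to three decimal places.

Snell's law: sin 16.2°/V₁ = sin 28.5°/V₂.
V₁ = V₂·sin 16.2°/sin 28.5° = 3.649 × 0.5847 = 2.134 km/s.

2.134 km/s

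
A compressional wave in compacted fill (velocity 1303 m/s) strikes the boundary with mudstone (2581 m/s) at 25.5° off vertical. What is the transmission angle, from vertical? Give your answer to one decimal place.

58.5°

Snell's law: sin θ₂ = (V₂/V₁)·sin θ₁ = (2581/1303)·sin 25.5° = 0.8528.
θ₂ = arcsin 0.8528 = 58.51° from the normal.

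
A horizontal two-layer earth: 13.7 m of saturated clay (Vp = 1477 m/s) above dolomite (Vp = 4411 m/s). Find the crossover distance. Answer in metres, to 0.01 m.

θ_c = arcsin(1477/4411) = 19.56°, so cos θ_c = 0.9423 and tᵢ = 2h cos θ_c/V₁ = 0.0175 s.
At crossover x/V₁ = x/V₂ + tᵢ ⇒ x = tᵢ/(1/V₁ − 1/V₂) = 0.01748/(6.7705e-04 − 2.2671e-04) = 38.82 m.

38.82 m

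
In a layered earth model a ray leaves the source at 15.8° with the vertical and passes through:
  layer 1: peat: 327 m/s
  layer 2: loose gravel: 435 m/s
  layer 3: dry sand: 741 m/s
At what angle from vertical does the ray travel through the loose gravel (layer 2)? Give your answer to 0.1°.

21.2°

Snell's law across each interface conserves sin θ / V, so sin θ_2 = V_2·sin θ₁/V₁.
sin θ_2 = 435 × sin 15.8° / 327 = 0.3622.
θ_2 = arcsin 0.3622 = 21.24°.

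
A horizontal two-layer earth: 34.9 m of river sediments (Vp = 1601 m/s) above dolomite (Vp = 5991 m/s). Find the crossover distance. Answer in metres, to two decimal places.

91.79 m

θ_c = arcsin(1601/5991) = 15.50°, so cos θ_c = 0.9636 and tᵢ = 2h cos θ_c/V₁ = 0.0420 s.
At crossover x/V₁ = x/V₂ + tᵢ ⇒ x = tᵢ/(1/V₁ − 1/V₂) = 0.04201/(6.2461e-04 − 1.6692e-04) = 91.79 m.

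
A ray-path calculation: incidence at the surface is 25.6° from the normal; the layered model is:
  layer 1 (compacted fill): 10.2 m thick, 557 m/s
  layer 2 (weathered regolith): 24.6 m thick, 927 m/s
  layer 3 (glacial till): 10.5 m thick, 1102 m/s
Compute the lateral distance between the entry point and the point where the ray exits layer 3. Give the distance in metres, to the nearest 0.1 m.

p = sin θ₁/V₁ = sin 25.6°/557 = 7.7574e-04 s/m is conserved through the stack.
Layer 1: θ = 25.60°; offset = 10.2·tan 25.60° = 4.887 m.
Layer 2: sin θ = p·927 = 0.7191 → θ = 45.98°; offset = 24.6·tan 45.98° = 25.457 m.
Layer 3: sin θ = p·1102 = 0.8549 → θ = 58.74°; offset = 10.5·tan 58.74° = 17.300 m.
Total horizontal offset = 47.644 m.

47.6 m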